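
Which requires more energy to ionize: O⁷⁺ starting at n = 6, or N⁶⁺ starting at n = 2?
N⁶⁺ at n = 2 (E = -166.6698 eV)

Using E_n = -13.6057 Z² / n² eV:

O⁷⁺ (Z = 8) at n = 6:
E = -13.6057 × 8² / 6² = -13.6057 × 64 / 36 = -24.1879111 eV

N⁶⁺ (Z = 7) at n = 2:
E = -13.6057 × 7² / 2² = -13.6057 × 49 / 4 = -166.6698250 eV

Since -166.6698250 eV < -24.1879111 eV,
N⁶⁺ at n = 2 is more tightly bound (requires more energy to ionize).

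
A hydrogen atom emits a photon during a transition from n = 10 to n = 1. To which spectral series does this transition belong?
Lyman series

The spectral series in hydrogen are named based on the final (lower) energy level:
- Lyman series: n_final = 1 (ultraviolet)
- Balmer series: n_final = 2 (visible/near-UV)
- Paschen series: n_final = 3 (infrared)
- Brackett series: n_final = 4 (infrared)
- Pfund series: n_final = 5 (far infrared)

Since this transition ends at n = 1, it belongs to the Lyman series.

For reference, this 10 → 1 line has photon energy
ΔE = 13.6057 eV × (1/1² - 1/10²) = 13.4696 eV,
corresponding to wavelength λ = hc/ΔE = 1239.84 eV·nm / 13.4696 eV = 92.05 nm in the ultraviolet region.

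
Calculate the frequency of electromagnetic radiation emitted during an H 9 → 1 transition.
3.2492e+15 Hz

First, find the transition energy:
E_9 = -13.6057 / 9² = -0.167972 eV
E_1 = -13.6057 / 1² = -13.605700 eV
|ΔE| = |E_1 - E_9| = 13.437728 eV

Convert to Joules: E = 13.437728 eV × (1.602177 × 10⁻¹⁹ J/eV) = 2.152962e-18 J

Using E = hf:
f = E/h = 2.152962e-18 J / (6.62607 × 10⁻³⁴ J·s)
f = 3.2492e+15 Hz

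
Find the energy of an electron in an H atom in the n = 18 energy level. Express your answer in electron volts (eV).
-0.04199 eV

The energy levels of a hydrogen-like atom are given by:
E_n = -13.6057 eV / n²

For n = 18:
E_18 = -13.6057 eV / 18²
E_18 = -13.6057 eV / 324
E_18 = -0.04199 eV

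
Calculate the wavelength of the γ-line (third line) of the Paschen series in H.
1093.51816 nm

The lines of a series are numbered from the longest wavelength (smallest ΔE) outward; the third line is the transition from n = n_f + 3 to n_f.
The Paschen series has all transitions ending at n_f = 3.

For H, the third line (γ-line) is the jump from n = 6 to n = 3:
E_6 = -13.6057 / 6² = -0.3779361111 eV
E_3 = -13.6057 / 3² = -1.5117444444 eV
ΔE = E_6 - E_3 = 1.1338083333 eV

λ = hc/E = 1239.84 eV·nm / 1.1338083333 eV
λ = 1093.51816 nm

This is the γ-line of the Paschen series in H.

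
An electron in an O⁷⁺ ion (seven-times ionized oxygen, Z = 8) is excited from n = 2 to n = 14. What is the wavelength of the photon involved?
5.81 nm

First, find the transition energy using E_n = -13.6057 Z² / n² eV:
E_2 = -13.6057 × 8² / 2² = -217.6912 eV
E_14 = -13.6057 × 8² / 14² = -4.4427 eV

Photon energy: |ΔE| = |E_14 - E_2| = 213.2485 eV

Convert to wavelength using E = hc/λ with hc = 1239.84 eV·nm:
λ = hc/E = 1239.84 eV·nm / 213.2485 eV
λ = 5.81 nm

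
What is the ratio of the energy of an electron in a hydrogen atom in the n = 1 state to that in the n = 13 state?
169.0000

Using E_n = -13.6057 Z² / n² eV with Z = 1:

E_1 = -13.6057 / 1² = -13.6057 / 1 = -13.6057000000 eV
E_13 = -13.6057 / 13² = -13.6057 / 169 = -0.0805071006 eV

The ratio is:
E_1/E_13 = (-13.6057000000) / (-0.0805071006)
E_1/E_13 = (-13.6057/1) / (-13.6057/169)
E_1/E_13 = 169/1
E_1/E_13 = 169.0000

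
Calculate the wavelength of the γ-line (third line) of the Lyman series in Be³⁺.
6.075101 nm

The lines of a series are numbered from the longest wavelength (smallest ΔE) outward; the third line is the transition from n = n_f + 3 to n_f.
The Lyman series has all transitions ending at n_f = 1.

For Be³⁺ (Z = 4), the third line (γ-line) is the jump from n = 4 to n = 1:
E_4 = -13.6057 × 4² / 4² = -13.60570000 eV
E_1 = -13.6057 × 4² / 1² = -217.69120000 eV
ΔE = E_4 - E_1 = 204.08550000 eV

λ = hc/E = 1239.84 eV·nm / 204.08550000 eV
λ = 6.075101 nm

This is the γ-line of the Lyman series in Be³⁺.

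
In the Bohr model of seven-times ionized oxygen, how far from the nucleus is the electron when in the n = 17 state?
1.9117 nm (or 19.1165 Å)

The Bohr radius formula is:
r_n = n² a₀ / Z

where a₀ = 0.0529177 nm is the Bohr radius.

For O⁷⁺ (Z = 8) at n = 17:
r_17 = 17² × 0.0529177 nm / 8
r_17 = 289 × 0.0529177 nm / 8
r_17 = 15.29322 nm / 8
r_17 = 1.9117 nm

The electron orbits at approximately 1.9117 nm from the nucleus.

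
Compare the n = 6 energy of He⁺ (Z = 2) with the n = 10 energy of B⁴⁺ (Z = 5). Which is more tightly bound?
B⁴⁺ at n = 10 (E = -3.401425 eV)

Using E_n = -13.6057 Z² / n² eV:

He⁺ (Z = 2) at n = 6:
E = -13.6057 × 2² / 6² = -13.6057 × 4 / 36 = -1.511744444 eV

B⁴⁺ (Z = 5) at n = 10:
E = -13.6057 × 5² / 10² = -13.6057 × 25 / 100 = -3.401425000 eV

Since -3.401425000 eV < -1.511744444 eV,
B⁴⁺ at n = 10 is more tightly bound (requires more energy to ionize).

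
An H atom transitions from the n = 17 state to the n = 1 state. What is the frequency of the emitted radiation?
3.2785e+15 Hz

First, find the transition energy:
E_17 = -13.6057 / 17² = -0.04707855 eV
E_1 = -13.6057 / 1² = -13.60570000 eV
|ΔE| = |E_1 - E_17| = 13.55862145 eV

Convert to Joules: E = 13.55862145 eV × (1.602177 × 10⁻¹⁹ J/eV) = 2.172331e-18 J

Using E = hf:
f = E/h = 2.172331e-18 J / (6.62607 × 10⁻³⁴ J·s)
f = 3.2785e+15 Hz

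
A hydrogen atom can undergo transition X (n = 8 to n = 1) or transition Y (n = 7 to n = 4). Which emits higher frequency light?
8 → 1

Calculate the energy for each transition:

Transition 8 → 1:
ΔE₁ = |E_1 - E_8| = |-13.6057/1² - (-13.6057/8²)|
ΔE₁ = |-13.60570000 - (-0.21258906)| = 13.39311 eV

Transition 7 → 4:
ΔE₂ = |E_4 - E_7| = |-13.6057/4² - (-13.6057/7²)|
ΔE₂ = |-0.85035625 - (-0.27766735)| = 0.57269 eV

Since 13.39311 eV > 0.57269 eV, the transition 8 → 1 emits the more energetic photon.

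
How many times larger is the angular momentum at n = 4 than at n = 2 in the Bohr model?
2.00

In the Bohr model, L_n = nℏ, so the ratio is purely the ratio of quantum numbers:

L_4/L_2 = 4ℏ / 2ℏ = 4/2 = 2.00

The angular momentum scales linearly with n.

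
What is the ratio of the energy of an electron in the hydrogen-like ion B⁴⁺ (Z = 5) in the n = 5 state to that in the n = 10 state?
4.00

Using E_n = -13.6057 Z² / n² eV with Z = 5:

E_5 = -13.6057 × 5² / 5² = -340.1425 / 25 = -13.60570000 eV
E_10 = -13.6057 × 5² / 10² = -340.1425 / 100 = -3.40142500 eV

The ratio is:
E_5/E_10 = (-13.60570000) / (-3.40142500)
E_5/E_10 = (-340.1425/25) / (-340.1425/100)
E_5/E_10 = 100/25
E_5/E_10 = 4.00
(Note: the Z² factors cancel in the ratio.)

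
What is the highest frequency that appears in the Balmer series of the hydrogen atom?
8.2246e+14 Hz

The series limit corresponds to the transition from n = ∞ to n = 2.
This is the highest energy (shortest wavelength) transition in the Balmer series.

E_∞ = 0 eV
E_2 = -13.6057 / 2² = -3.4014250 eV

Energy at series limit:
ΔE = E_∞ - E_2 = 0 - (-3.4014250) = 3.4014250 eV
E = 3.4014250 eV × (1.602177 × 10⁻¹⁹ J/eV) = 5.449685e-19 J
f = E/h = 5.449685e-19 J / (6.62607 × 10⁻³⁴ J·s) = 8.2246e+14 Hz

This energy equals the ionization energy from the n = 2 state of hydrogen.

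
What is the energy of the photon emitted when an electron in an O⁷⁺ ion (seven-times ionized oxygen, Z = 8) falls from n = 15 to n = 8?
9.74 eV

The energy levels are E_n = -13.6057 Z² eV / n².

Energy at n = 15: E_15 = -13.6057 × 8² / 15² = -3.87007 eV
Energy at n = 8: E_8 = -13.6057 × 8² / 8² = -13.60570 eV

For emission (electron falling to lower state), the photon energy is:
E_photon = E_15 - E_8 = |-3.87007 - (-13.60570)|
E_photon = 9.74 eV

This energy is carried away by the emitted photon.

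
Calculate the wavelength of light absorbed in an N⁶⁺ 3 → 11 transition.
18.08 nm

First, find the transition energy using E_n = -13.6057 Z² / n² eV:
E_3 = -13.6057 × 7² / 3² = -74.0755 eV
E_11 = -13.6057 × 7² / 11² = -5.5097 eV

Photon energy: |ΔE| = |E_11 - E_3| = 68.5658 eV

Convert to wavelength using E = hc/λ with hc = 1239.84 eV·nm:
λ = hc/E = 1239.84 eV·nm / 68.5658 eV
λ = 18.08 nm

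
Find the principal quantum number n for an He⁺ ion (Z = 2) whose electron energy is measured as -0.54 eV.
n = 10

The exact energy levels follow E_n = -13.6057 Z² / n² eV with Z = 2.

The measured value (-0.54 eV) is reported to only 2 significant figures, so we must test candidate n values and see which one matches to that precision.

Candidate energies:
  n = 8:  E = -13.6057 × 2² / 8² = -0.85036 eV
  n = 9:  E = -13.6057 × 2² / 9² = -0.67189 eV
  n = 10:  E = -13.6057 × 2² / 10² = -0.54423 eV  ← matches
  n = 11:  E = -13.6057 × 2² / 11² = -0.44978 eV
  n = 12:  E = -13.6057 × 2² / 12² = -0.37794 eV

Checking against the measurement of -0.54 eV (2 sig figs), only n = 10 agrees:
E_10 = -0.54423 eV, which rounds to -0.54 eV ✓

Therefore n = 10.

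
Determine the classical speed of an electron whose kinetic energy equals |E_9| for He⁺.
4.8615e+05 m/s (or 0.162163% of c)

The binding energy at n = 9 for He⁺ is:
E_9 = -13.6057 × 2²/9² = -0.67188642 eV
|E_9| = 0.67188642 eV

Convert to Joules:
KE = 0.67188642 eV × (1.602177 × 10⁻¹⁹ J/eV) = 1.076481e-19 J

Using KE = ½mv²:
v = √(2·KE/m_e)
v = √(2 × 1.076481e-19 J / 9.10938 × 10⁻³¹ kg)
v = 4.8615e+05 m/s

This is approximately 0.162163% the speed of light.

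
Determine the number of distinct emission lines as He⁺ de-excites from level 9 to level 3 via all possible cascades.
21

The electron can occupy levels n = 3, 4, ..., 9 during de-excitation — that is m = 9 - 3 + 1 = 7 distinct levels.

The number of distinct spectral lines equals the number of ways to choose 2 of these m levels (each pair gives one possible emission transition):

Number of lines = m(m-1)/2 = 7×6/2 = 21

These correspond to all possible transitions between the 7 levels:
9 → 8, 9 → 7, 9 → 6, 9 → 5, 9 → 4, 9 → 3, 8 → 7, 8 → 6...

Each transition produces a photon with a unique energy (and thus wavelength). This count does not depend on Z.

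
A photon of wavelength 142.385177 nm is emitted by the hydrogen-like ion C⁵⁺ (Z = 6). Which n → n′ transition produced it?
n = 10 → n = 6

First, find the photon energy from the wavelength (hc = 1239.84 eV·nm):
E = hc/λ = 1239.84 eV·nm / 142.385177 nm = 8.7076480 eV

The energy levels of C⁵⁺ satisfy E_n = -13.6057 × 6² / n² eV, so an emission n_i → n_f releases
ΔE = 13.6057 × 6² × (1/n_f² − 1/n_i²) eV.

Setting ΔE equal to the photon energy:
1/n_f² − 1/n_i² = 8.7076480 / (13.6057 × 6²) = 0.017777778

Since 1/n_i² must be positive, we need 1/n_f² > 0.017777778, i.e. n_f ≤ 7. For each allowed n_f, solve n_i = (1/n_f² − 0.017777778)^(−1/2) and check whether it is a whole number:
  n_f = 1: 1/n_i² = 1.000000000 − 0.017777778 = 0.982222222 → n_i = 1.009  (not an integer) ✗
  n_f = 2: 1/n_i² = 0.250000000 − 0.017777778 = 0.232222222 → n_i = 2.075  (not an integer) ✗
  n_f = 3: 1/n_i² = 0.111111111 − 0.017777778 = 0.093333333 → n_i = 3.273  (not an integer) ✗
  n_f = 4: 1/n_i² = 0.062500000 − 0.017777778 = 0.044722222 → n_i = 4.729  (not an integer) ✗
  n_f = 5: 1/n_i² = 0.040000000 − 0.017777778 = 0.022222222 → n_i = 6.708  (not an integer) ✗
  n_f = 6: 1/n_i² = 0.027777778 − 0.017777778 = 0.010000000 → n_i = 10.000  → integer, n_i = 10 ✓
  n_f = 7: 1/n_i² = 0.020408163 − 0.017777778 = 0.002630385 → n_i = 19.498  (not an integer) ✗

Only n_f = 6 gives an integer upper level, n_i = 10.

The transition is from n = 10 to n = 6 (emission).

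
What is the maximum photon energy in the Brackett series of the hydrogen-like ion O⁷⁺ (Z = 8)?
54.42 eV

The series limit corresponds to the transition from n = ∞ to n = 4.
This is the highest energy (shortest wavelength) transition in the Brackett series.

E_∞ = 0 eV
E_4 = -13.6057 × 8² / 4² = -54.42 eV

Energy at series limit:
ΔE = E_∞ - E_4 = 0 - (-54.42) = 54.42 eV

This energy equals the ionization energy from the n = 4 state of O⁷⁺.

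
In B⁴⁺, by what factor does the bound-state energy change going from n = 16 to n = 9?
3.1605

Using E_n = -13.6057 Z² / n² eV with Z = 5:

E_9 = -13.6057 × 5² / 9² = -340.1425 / 81 = -4.1992901235 eV
E_16 = -13.6057 × 5² / 16² = -340.1425 / 256 = -1.3286816406 eV

The ratio is:
E_9/E_16 = (-4.1992901235) / (-1.3286816406)
E_9/E_16 = (-340.1425/81) / (-340.1425/256)
E_9/E_16 = 256/81
E_9/E_16 = 3.1605
(Note: the Z² factors cancel in the ratio.)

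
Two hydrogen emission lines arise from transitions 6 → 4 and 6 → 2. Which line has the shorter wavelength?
6 → 2

Calculate the energy for each transition:

Transition 6 → 4:
ΔE₁ = |E_4 - E_6| = |-13.6057/4² - (-13.6057/6²)|
ΔE₁ = |-0.85035625 - (-0.37793611)| = 0.47242 eV

Transition 6 → 2:
ΔE₂ = |E_2 - E_6| = |-13.6057/2² - (-13.6057/6²)|
ΔE₂ = |-3.40142500 - (-0.37793611)| = 3.02349 eV

Since 3.02349 eV > 0.47242 eV, the transition 6 → 2 emits the more energetic photon.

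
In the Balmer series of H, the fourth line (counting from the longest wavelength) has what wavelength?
410.069 nm

The lines of a series are numbered from the longest wavelength (smallest ΔE) outward; the fourth line is the transition from n = n_f + 4 to n_f.
The Balmer series has all transitions ending at n_f = 2.

For H, the fourth line (δ-line) is the jump from n = 6 to n = 2:
E_6 = -13.6057 / 6² = -0.3779361 eV
E_2 = -13.6057 / 2² = -3.4014250 eV
ΔE = E_6 - E_2 = 3.0234889 eV

λ = hc/E = 1239.84 eV·nm / 3.0234889 eV
λ = 410.069 nm

This is the δ-line of the Balmer series in H.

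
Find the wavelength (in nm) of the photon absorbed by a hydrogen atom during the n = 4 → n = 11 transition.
1680.19933 nm

First, find the transition energy using E_n = -13.6057 / n² eV:
E_4 = -13.6057 / 4² = -0.85035625000 eV
E_11 = -13.6057 / 11² = -0.11244380165 eV

Photon energy: |ΔE| = |E_11 - E_4| = 0.73791244835 eV

Convert to wavelength using E = hc/λ with hc = 1239.84 eV·nm:
λ = hc/E = 1239.84 eV·nm / 0.73791244835 eV
λ = 1680.19933 nm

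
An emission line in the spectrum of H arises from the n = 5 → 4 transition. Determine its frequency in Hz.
7.402e+13 Hz

First, find the transition energy:
E_5 = -13.6057 / 5² = -0.5442280 eV
E_4 = -13.6057 / 4² = -0.8503563 eV
|ΔE| = |E_4 - E_5| = 0.3061283 eV

Convert to Joules: E = 0.3061283 eV × (1.602177 × 10⁻¹⁹ J/eV) = 4.90472e-20 J

Using E = hf:
f = E/h = 4.90472e-20 J / (6.62607 × 10⁻³⁴ J·s)
f = 7.402e+13 Hz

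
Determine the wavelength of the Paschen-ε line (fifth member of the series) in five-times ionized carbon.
26.5095 nm

The lines of a series are numbered from the longest wavelength (smallest ΔE) outward; the fifth line is the transition from n = n_f + 5 to n_f.
The Paschen series has all transitions ending at n_f = 3.

For C⁵⁺ (Z = 6), the fifth line (ε-line) is the jump from n = 8 to n = 3:
E_8 = -13.6057 × 6² / 8² = -7.653206 eV
E_3 = -13.6057 × 6² / 3² = -54.422800 eV
ΔE = E_8 - E_3 = 46.769594 eV

λ = hc/E = 1239.84 eV·nm / 46.769594 eV
λ = 26.5095 nm

This is the ε-line of the Paschen series in C⁵⁺.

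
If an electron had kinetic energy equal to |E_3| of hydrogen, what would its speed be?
7.29231e+05 m/s (or 0.243% of c)

The binding energy at n = 3 for hydrogen is:
E_3 = -13.6057/3² = -1.51174444 eV
|E_3| = 1.51174444 eV

Convert to Joules:
KE = 1.51174444 eV × (1.602177 × 10⁻¹⁹ J/eV) = 2.4220822e-19 J

Using KE = ½mv²:
v = √(2·KE/m_e)
v = √(2 × 2.4220822e-19 J / 9.10938 × 10⁻³¹ kg)
v = 7.29231e+05 m/s

This is approximately 0.243% the speed of light.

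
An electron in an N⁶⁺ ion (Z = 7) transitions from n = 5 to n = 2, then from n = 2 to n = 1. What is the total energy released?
640.0121 eV

The energy levels of N⁶⁺ are E_n = -13.6057 × 7² / n² eV.

First transition (5 → 2):
ΔE₁ = |E_2 - E_5|
ΔE₁ = |-166.6698250000 - (-26.6671720000)| = 140.0026530 eV

Second transition (2 → 1):
ΔE₂ = |E_1 - E_2|
ΔE₂ = |-666.6793000000 - (-166.6698250000)| = 500.0094750 eV

Total energy released:
E_total = ΔE₁ + ΔE₂ = 140.0026530 + 500.0094750 = 640.0121 eV

Note: This equals the direct transition 5 → 1: 640.0121 eV ✓
Energy is conserved regardless of the path taken.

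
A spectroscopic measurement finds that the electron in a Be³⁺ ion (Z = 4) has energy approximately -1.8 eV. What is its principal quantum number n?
n = 11

The exact energy levels follow E_n = -13.6057 Z² / n² eV with Z = 4.

The measured value (-1.8 eV) is reported to only 2 significant figures, so we must test candidate n values and see which one matches to that precision.

Candidate energies:
  n = 9:  E = -13.6057 × 4² / 9² = -2.68755 eV
  n = 10:  E = -13.6057 × 4² / 10² = -2.17691 eV
  n = 11:  E = -13.6057 × 4² / 11² = -1.79910 eV  ← matches
  n = 12:  E = -13.6057 × 4² / 12² = -1.51174 eV
  n = 13:  E = -13.6057 × 4² / 13² = -1.28811 eV

Checking against the measurement of -1.8 eV (2 sig figs), only n = 11 agrees:
E_11 = -1.79910 eV, which rounds to -1.8 eV ✓

Therefore n = 11.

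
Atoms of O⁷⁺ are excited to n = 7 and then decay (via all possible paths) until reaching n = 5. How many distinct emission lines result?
3

The electron can occupy levels n = 5, 6, ..., 7 during de-excitation — that is m = 7 - 5 + 1 = 3 distinct levels.

The number of distinct spectral lines equals the number of ways to choose 2 of these m levels (each pair gives one possible emission transition):

Number of lines = m(m-1)/2 = 3×2/2 = 3

These correspond to all possible transitions between the 3 levels:
7 → 6, 7 → 5, 6 → 5

Each transition produces a photon with a unique energy (and thus wavelength). This count does not depend on Z.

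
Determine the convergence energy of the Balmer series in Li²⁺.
30.61 eV

The series limit corresponds to the transition from n = ∞ to n = 2.
This is the highest energy (shortest wavelength) transition in the Balmer series.

E_∞ = 0 eV
E_2 = -13.6057 × 3² / 2² = -30.61 eV

Energy at series limit:
ΔE = E_∞ - E_2 = 0 - (-30.61) = 30.61 eV

This energy equals the ionization energy from the n = 2 state of Li²⁺.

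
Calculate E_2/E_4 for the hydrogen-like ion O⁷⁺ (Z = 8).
4.00

Using E_n = -13.6057 Z² / n² eV with Z = 8:

E_2 = -13.6057 × 8² / 2² = -870.7648 / 4 = -217.69120000 eV
E_4 = -13.6057 × 8² / 4² = -870.7648 / 16 = -54.42280000 eV

The ratio is:
E_2/E_4 = (-217.69120000) / (-54.42280000)
E_2/E_4 = (-870.7648/4) / (-870.7648/16)
E_2/E_4 = 16/4
E_2/E_4 = 4.00
(Note: the Z² factors cancel in the ratio.)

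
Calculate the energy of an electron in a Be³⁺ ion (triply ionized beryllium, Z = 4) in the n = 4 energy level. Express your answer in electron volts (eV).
-13.605700 eV

The energy levels of a hydrogen-like atom are given by:
E_n = -13.6057 Z² / n² eV  (with Z = 4 for Be³⁺)

For n = 4:
E_4 = -13.6057 × 4² / 4²
E_4 = -13.6057 × 16 / 16
E_4 = -13.605700 eV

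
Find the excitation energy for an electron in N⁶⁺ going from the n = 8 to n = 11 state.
4.9071 eV

The energy levels of a hydrogen-like atom are E_n = -13.6057 Z² eV / n².

Energy at n = 8: E_8 = -13.6057 × 7² / 8² = -10.4168641 eV
Energy at n = 11: E_11 = -13.6057 × 7² / 11² = -5.5097463 eV

The excitation energy is the difference:
ΔE = E_11 - E_8
ΔE = -5.5097463 - (-10.4168641)
ΔE = 4.9071 eV

Since this is positive, energy must be absorbed (photon absorption).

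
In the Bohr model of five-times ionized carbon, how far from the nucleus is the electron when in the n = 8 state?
0.564456 nm (or 5.644557 Å)

The Bohr radius formula is:
r_n = n² a₀ / Z

where a₀ = 0.052917721 nm is the Bohr radius.

For C⁵⁺ (Z = 6) at n = 8:
r_8 = 8² × 0.052917721 nm / 6
r_8 = 64 × 0.052917721 nm / 6
r_8 = 3.3867341 nm / 6
r_8 = 0.564456 nm

The electron orbits at approximately 0.564456 nm from the nucleus.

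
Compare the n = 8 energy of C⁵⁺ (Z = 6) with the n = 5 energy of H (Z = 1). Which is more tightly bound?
C⁵⁺ at n = 8 (E = -7.65 eV)

Using E_n = -13.6057 Z² / n² eV:

C⁵⁺ (Z = 6) at n = 8:
E = -13.6057 × 6² / 8² = -13.6057 × 36 / 64 = -7.65321 eV

H (Z = 1) at n = 5:
E = -13.6057 × 1² / 5² = -13.6057 × 1 / 25 = -0.54423 eV

Since -7.65321 eV < -0.54423 eV,
C⁵⁺ at n = 8 is more tightly bound (requires more energy to ionize).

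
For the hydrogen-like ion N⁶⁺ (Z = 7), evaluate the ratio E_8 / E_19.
5.640625

Using E_n = -13.6057 Z² / n² eV with Z = 7:

E_8 = -13.6057 × 7² / 8² = -666.6793 / 64 = -10.416864062500 eV
E_19 = -13.6057 × 7² / 19² = -666.6793 / 361 = -1.846757063712 eV

The ratio is:
E_8/E_19 = (-10.416864062500) / (-1.846757063712)
E_8/E_19 = (-666.6793/64) / (-666.6793/361)
E_8/E_19 = 361/64
E_8/E_19 = 5.640625
(Note: the Z² factors cancel in the ratio.)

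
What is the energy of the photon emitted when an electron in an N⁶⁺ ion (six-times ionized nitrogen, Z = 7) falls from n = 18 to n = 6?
16.46 eV

The energy levels are E_n = -13.6057 Z² eV / n².

Energy at n = 18: E_18 = -13.6057 × 7² / 18² = -2.05765 eV
Energy at n = 6: E_6 = -13.6057 × 7² / 6² = -18.51887 eV

For emission (electron falling to lower state), the photon energy is:
E_photon = E_18 - E_6 = |-2.05765 - (-18.51887)|
E_photon = 16.46 eV

This energy is carried away by the emitted photon.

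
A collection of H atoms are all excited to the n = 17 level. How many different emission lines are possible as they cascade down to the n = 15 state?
3

The electron can occupy levels n = 15, 16, ..., 17 during de-excitation — that is m = 17 - 15 + 1 = 3 distinct levels.

The number of distinct spectral lines equals the number of ways to choose 2 of these m levels (each pair gives one possible emission transition):

Number of lines = m(m-1)/2 = 3×2/2 = 3

These correspond to all possible transitions between the 3 levels:
17 → 16, 17 → 15, 16 → 15

Each transition produces a photon with a unique energy (and thus wavelength). This count does not depend on Z.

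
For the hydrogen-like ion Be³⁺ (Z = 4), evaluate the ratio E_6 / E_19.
10.0278

Using E_n = -13.6057 Z² / n² eV with Z = 4:

E_6 = -13.6057 × 4² / 6² = -217.6912 / 36 = -6.0469777778 eV
E_19 = -13.6057 × 4² / 19² = -217.6912 / 361 = -0.6030227147 eV

The ratio is:
E_6/E_19 = (-6.0469777778) / (-0.6030227147)
E_6/E_19 = (-217.6912/36) / (-217.6912/361)
E_6/E_19 = 361/36
E_6/E_19 = 10.0278
(Note: the Z² factors cancel in the ratio.)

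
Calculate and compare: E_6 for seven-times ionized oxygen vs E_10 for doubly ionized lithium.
O⁷⁺ at n = 6 (E = -24.187911 eV)

Using E_n = -13.6057 Z² / n² eV:

O⁷⁺ (Z = 8) at n = 6:
E = -13.6057 × 8² / 6² = -13.6057 × 64 / 36 = -24.187911111 eV

Li²⁺ (Z = 3) at n = 10:
E = -13.6057 × 3² / 10² = -13.6057 × 9 / 100 = -1.224513000 eV

Since -24.187911111 eV < -1.224513000 eV,
O⁷⁺ at n = 6 is more tightly bound (requires more energy to ionize).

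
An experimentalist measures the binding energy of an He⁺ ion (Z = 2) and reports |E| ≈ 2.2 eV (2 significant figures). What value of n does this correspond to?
n = 5

The exact energy levels follow E_n = -13.6057 Z² / n² eV with Z = 2.

The measured value (-2.2 eV) is reported to only 2 significant figures, so we must test candidate n values and see which one matches to that precision.

Candidate energies:
  n = 3:  E = -13.6057 × 2² / 3² = -6.04698 eV
  n = 4:  E = -13.6057 × 2² / 4² = -3.40143 eV
  n = 5:  E = -13.6057 × 2² / 5² = -2.17691 eV  ← matches
  n = 6:  E = -13.6057 × 2² / 6² = -1.51174 eV
  n = 7:  E = -13.6057 × 2² / 7² = -1.11067 eV

Checking against the measurement of -2.2 eV (2 sig figs), only n = 5 agrees:
E_5 = -2.17691 eV, which rounds to -2.2 eV ✓

Therefore n = 5.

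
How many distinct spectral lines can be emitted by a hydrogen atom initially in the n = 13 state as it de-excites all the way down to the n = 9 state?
10

The electron can occupy levels n = 9, 10, ..., 13 during de-excitation — that is m = 13 - 9 + 1 = 5 distinct levels.

The number of distinct spectral lines equals the number of ways to choose 2 of these m levels (each pair gives one possible emission transition):

Number of lines = m(m-1)/2 = 5×4/2 = 10

These correspond to all possible transitions between the 5 levels:
13 → 12, 13 → 11, 13 → 10, 13 → 9, 12 → 11, 12 → 10, 12 → 9, 11 → 10...

Each transition produces a photon with a unique energy (and thus wavelength). This count does not depend on Z.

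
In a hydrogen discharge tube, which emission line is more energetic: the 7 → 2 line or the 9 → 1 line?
9 → 1

Calculate the energy for each transition:

Transition 7 → 2:
ΔE₁ = |E_2 - E_7| = |-13.6057/2² - (-13.6057/7²)|
ΔE₁ = |-3.4014250000 - (-0.2776673469)| = 3.1237577 eV

Transition 9 → 1:
ΔE₂ = |E_1 - E_9| = |-13.6057/1² - (-13.6057/9²)|
ΔE₂ = |-13.6057000000 - (-0.1679716049)| = 13.4377284 eV

Since 13.4377284 eV > 3.1237577 eV, the transition 9 → 1 emits the more energetic photon.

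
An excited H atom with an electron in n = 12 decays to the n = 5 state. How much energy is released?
0.4497 eV

The energy levels are E_n = -13.6057 eV / n².

Energy at n = 12: E_12 = -13.6057 / 12² = -0.0944840 eV
Energy at n = 5: E_5 = -13.6057 / 5² = -0.5442280 eV

For emission (electron falling to lower state), the photon energy is:
E_photon = E_12 - E_5 = |-0.0944840 - (-0.5442280)|
E_photon = 0.4497 eV

This energy is carried away by the emitted photon.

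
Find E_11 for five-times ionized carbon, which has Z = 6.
-4.048 eV

For hydrogen-like ions, the energy levels scale with Z²:
E_n = -13.6057 Z² / n² eV

For C⁵⁺ (Z = 6) at n = 11:
E_11 = -13.6057 × 6² / 11²
E_11 = -13.6057 × 36 / 121
E_11 = -489.8052 / 121
E_11 = -4.048 eV

The energy is 36 times more negative than hydrogen at the same n due to the stronger nuclear charge.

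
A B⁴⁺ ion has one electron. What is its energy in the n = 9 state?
-4.1993 eV

For hydrogen-like ions, the energy levels scale with Z²:
E_n = -13.6057 Z² / n² eV

For B⁴⁺ (Z = 5) at n = 9:
E_9 = -13.6057 × 5² / 9²
E_9 = -13.6057 × 25 / 81
E_9 = -340.1425 / 81
E_9 = -4.1993 eV

The energy is 25 times more negative than hydrogen at the same n due to the stronger nuclear charge.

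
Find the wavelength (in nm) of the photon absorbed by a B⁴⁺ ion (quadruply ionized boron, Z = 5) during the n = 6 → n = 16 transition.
152.6949 nm

First, find the transition energy using E_n = -13.6057 Z² / n² eV:
E_6 = -13.6057 × 5² / 6² = -9.44840278 eV
E_16 = -13.6057 × 5² / 16² = -1.32868164 eV

Photon energy: |ΔE| = |E_16 - E_6| = 8.11972114 eV

Convert to wavelength using E = hc/λ with hc = 1239.84 eV·nm:
λ = hc/E = 1239.84 eV·nm / 8.11972114 eV
λ = 152.6949 nm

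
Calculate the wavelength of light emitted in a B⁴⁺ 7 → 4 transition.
86.59780 nm

First, find the transition energy using E_n = -13.6057 Z² / n² eV:
E_7 = -13.6057 × 5² / 7² = -6.9416837 eV
E_4 = -13.6057 × 5² / 4² = -21.2589063 eV

Photon energy: |ΔE| = |E_4 - E_7| = 14.3172226 eV

Convert to wavelength using E = hc/λ with hc = 1239.84 eV·nm:
λ = hc/E = 1239.84 eV·nm / 14.3172226 eV
λ = 86.59780 nm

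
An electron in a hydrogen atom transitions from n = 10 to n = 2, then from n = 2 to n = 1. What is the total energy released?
13.46964 eV

The energy levels of hydrogen are E_n = -13.6057 / n² eV.

First transition (10 → 2):
ΔE₁ = |E_2 - E_10|
ΔE₁ = |-3.40142500000 - (-0.13605700000)| = 3.26536800 eV

Second transition (2 → 1):
ΔE₂ = |E_1 - E_2|
ΔE₂ = |-13.60570000000 - (-3.40142500000)| = 10.20427500 eV

Total energy released:
E_total = ΔE₁ + ΔE₂ = 3.26536800 + 10.20427500 = 13.46964 eV

Note: This equals the direct transition 10 → 1: 13.46964 eV ✓
Energy is conserved regardless of the path taken.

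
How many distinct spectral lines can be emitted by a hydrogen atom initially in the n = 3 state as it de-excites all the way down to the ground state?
3

The electron can occupy levels n = 1, 2, ..., 3 during de-excitation — that is m = 3 - 1 + 1 = 3 distinct levels.

The number of distinct spectral lines equals the number of ways to choose 2 of these m levels (each pair gives one possible emission transition):

Number of lines = m(m-1)/2 = 3×2/2 = 3

These correspond to all possible transitions between the 3 levels:
3 → 2, 3 → 1, 2 → 1

Each transition produces a photon with a unique energy (and thus wavelength). This count does not depend on Z.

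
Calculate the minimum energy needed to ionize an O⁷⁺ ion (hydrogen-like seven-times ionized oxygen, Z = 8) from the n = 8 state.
13.605700 eV

The ionization energy is the energy needed to remove the electron completely (n → ∞).

For a hydrogen-like ion with Z = 8, E_n = -13.6057 Z² / n² eV.

At n = 8: E_8 = -13.6057 × 8² / 8² = -13.605700000 eV
At n = ∞: E_∞ = 0 eV

Ionization energy = E_∞ - E_8 = 0 - (-13.605700000) = 13.605700000 eV
Ionization energy ≈ 13.605700 eV

This is also called the binding energy of the electron in state n = 8.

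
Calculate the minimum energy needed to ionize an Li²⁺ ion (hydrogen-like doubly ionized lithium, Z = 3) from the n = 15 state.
0.54 eV

The ionization energy is the energy needed to remove the electron completely (n → ∞).

For a hydrogen-like ion with Z = 3, E_n = -13.6057 Z² / n² eV.

At n = 15: E_15 = -13.6057 × 3² / 15² = -0.54423 eV
At n = ∞: E_∞ = 0 eV

Ionization energy = E_∞ - E_15 = 0 - (-0.54423) = 0.54423 eV
Ionization energy ≈ 0.54 eV

This is also called the binding energy of the electron in state n = 15.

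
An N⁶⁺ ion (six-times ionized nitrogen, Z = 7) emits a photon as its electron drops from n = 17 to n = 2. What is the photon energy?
164.362976 eV

The energy levels are E_n = -13.6057 Z² eV / n².

Energy at n = 17: E_17 = -13.6057 × 7² / 17² = -2.306848789 eV
Energy at n = 2: E_2 = -13.6057 × 7² / 2² = -166.669825000 eV

For emission (electron falling to lower state), the photon energy is:
E_photon = E_17 - E_2 = |-2.306848789 - (-166.669825000)|
E_photon = 164.362976 eV

This energy is carried away by the emitted photon.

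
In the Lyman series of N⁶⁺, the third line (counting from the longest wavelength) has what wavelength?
1.983706 nm

The lines of a series are numbered from the longest wavelength (smallest ΔE) outward; the third line is the transition from n = n_f + 3 to n_f.
The Lyman series has all transitions ending at n_f = 1.

For N⁶⁺ (Z = 7), the third line (γ-line) is the jump from n = 4 to n = 1:
E_4 = -13.6057 × 7² / 4² = -41.66745625 eV
E_1 = -13.6057 × 7² / 1² = -666.67930000 eV
ΔE = E_4 - E_1 = 625.01184375 eV

λ = hc/E = 1239.84 eV·nm / 625.01184375 eV
λ = 1.983706 nm

This is the γ-line of the Lyman series in N⁶⁺.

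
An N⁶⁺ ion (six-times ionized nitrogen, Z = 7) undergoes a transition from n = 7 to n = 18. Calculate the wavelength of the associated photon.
107.364 nm

First, find the transition energy using E_n = -13.6057 Z² / n² eV:
E_7 = -13.6057 × 7² / 7² = -13.605700 eV
E_18 = -13.6057 × 7² / 18² = -2.057652 eV

Photon energy: |ΔE| = |E_18 - E_7| = 11.548048 eV

Convert to wavelength using E = hc/λ with hc = 1239.84 eV·nm:
λ = hc/E = 1239.84 eV·nm / 11.548048 eV
λ = 107.364 nm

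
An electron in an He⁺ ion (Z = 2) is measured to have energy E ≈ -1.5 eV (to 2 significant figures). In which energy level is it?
n = 6

The exact energy levels follow E_n = -13.6057 Z² / n² eV with Z = 2.

The measured value (-1.5 eV) is reported to only 2 significant figures, so we must test candidate n values and see which one matches to that precision.

Candidate energies:
  n = 4:  E = -13.6057 × 2² / 4² = -3.401425 eV
  n = 5:  E = -13.6057 × 2² / 5² = -2.176912 eV
  n = 6:  E = -13.6057 × 2² / 6² = -1.511744 eV  ← matches
  n = 7:  E = -13.6057 × 2² / 7² = -1.110669 eV
  n = 8:  E = -13.6057 × 2² / 8² = -0.850356 eV

Checking against the measurement of -1.5 eV (2 sig figs), only n = 6 agrees:
E_6 = -1.511744 eV, which rounds to -1.5 eV ✓

Therefore n = 6.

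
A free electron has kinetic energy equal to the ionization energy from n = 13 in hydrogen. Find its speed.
1.6828e+05 m/s (or 0.06% of c)

The binding energy at n = 13 for hydrogen is:
E_13 = -13.6057/13² = -0.080507101 eV
|E_13| = 0.080507101 eV

Convert to Joules:
KE = 0.080507101 eV × (1.602177 × 10⁻¹⁹ J/eV) = 1.289866e-20 J

Using KE = ½mv²:
v = √(2·KE/m_e)
v = √(2 × 1.289866e-20 J / 9.10938 × 10⁻³¹ kg)
v = 1.6828e+05 m/s

This is approximately 0.06% the speed of light.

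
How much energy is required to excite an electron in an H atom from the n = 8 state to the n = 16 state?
0.159442 eV

The energy levels of a hydrogen-like atom are E_n = -13.6057 eV / n².

Energy at n = 8: E_8 = -13.6057 / 8² = -0.212589063 eV
Energy at n = 16: E_16 = -13.6057 / 16² = -0.053147266 eV

The excitation energy is the difference:
ΔE = E_16 - E_8
ΔE = -0.053147266 - (-0.212589063)
ΔE = 0.159442 eV

Since this is positive, energy must be absorbed (photon absorption).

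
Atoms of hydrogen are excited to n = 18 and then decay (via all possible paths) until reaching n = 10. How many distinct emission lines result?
36

The electron can occupy levels n = 10, 11, ..., 18 during de-excitation — that is m = 18 - 10 + 1 = 9 distinct levels.

The number of distinct spectral lines equals the number of ways to choose 2 of these m levels (each pair gives one possible emission transition):

Number of lines = m(m-1)/2 = 9×8/2 = 36

These correspond to all possible transitions between the 9 levels:
18 → 17, 18 → 16, 18 → 15, 18 → 14, 18 → 13, 18 → 12, 18 → 11, 18 → 10...

Each transition produces a photon with a unique energy (and thus wavelength). This count does not depend on Z.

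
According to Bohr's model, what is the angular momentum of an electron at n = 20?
2.1091e-33 J·s (or 20ℏ)

In the Bohr model, angular momentum is quantized:
L = nℏ

where ℏ = h/(2π) = 1.054572e-34 J·s

For n = 20:
L = 20 × 1.054572e-34 J·s
L = 2.1091e-33 J·s

This can also be written as L = 20ℏ.
The angular momentum is an integer multiple of the reduced Planck constant.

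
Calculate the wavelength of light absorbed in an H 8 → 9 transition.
27788.2261 nm

First, find the transition energy using E_n = -13.6057 / n² eV:
E_8 = -13.6057 / 8² = -0.212589062500 eV
E_9 = -13.6057 / 9² = -0.167971604938 eV

Photon energy: |ΔE| = |E_9 - E_8| = 0.044617457562 eV

Convert to wavelength using E = hc/λ with hc = 1239.84 eV·nm:
λ = hc/E = 1239.84 eV·nm / 0.044617457562 eV
λ = 27788.2261 nm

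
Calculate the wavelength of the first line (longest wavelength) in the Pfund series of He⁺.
1863.95141 nm

The longest wavelength corresponds to the smallest energy transition in the series.
The Pfund series has all transitions ending at n_f = 5.

For He⁺ (Z = 2), the first line (α-line) is the jump from n = 6 to n = 5:
E_6 = -13.6057 × 2² / 6² = -1.51174444444 eV
E_5 = -13.6057 × 2² / 5² = -2.17691200000 eV
ΔE = E_6 - E_5 = 0.66516755556 eV

λ = hc/E = 1239.84 eV·nm / 0.66516755556 eV
λ = 1863.95141 nm

This is the α-line of the Pfund series in He⁺.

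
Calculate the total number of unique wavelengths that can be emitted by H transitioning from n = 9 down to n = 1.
36

The electron can occupy levels n = 1, 2, ..., 9 during de-excitation — that is m = 9 - 1 + 1 = 9 distinct levels.

The number of distinct spectral lines equals the number of ways to choose 2 of these m levels (each pair gives one possible emission transition):

Number of lines = m(m-1)/2 = 9×8/2 = 36

These correspond to all possible transitions between the 9 levels:
9 → 8, 9 → 7, 9 → 6, 9 → 5, 9 → 4, 9 → 3, 9 → 2, 9 → 1...

Each transition produces a photon with a unique energy (and thus wavelength). This count does not depend on Z.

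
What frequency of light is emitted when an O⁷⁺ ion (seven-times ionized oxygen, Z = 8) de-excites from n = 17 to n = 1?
2.098e+17 Hz

First, find the transition energy:
E_17 = -13.6057 × 8² / 17² = -3.0130270 eV
E_1 = -13.6057 × 8² / 1² = -870.7648000 eV
|ΔE| = |E_1 - E_17| = 867.7517730 eV

Convert to Joules: E = 867.7517730 eV × (1.602177 × 10⁻¹⁹ J/eV) = 1.39029e-16 J

Using E = hf:
f = E/h = 1.39029e-16 J / (6.62607 × 10⁻³⁴ J·s)
f = 2.098e+17 Hz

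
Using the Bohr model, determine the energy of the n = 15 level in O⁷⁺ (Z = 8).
-3.87007 eV

For hydrogen-like ions, the energy levels scale with Z²:
E_n = -13.6057 Z² / n² eV

For O⁷⁺ (Z = 8) at n = 15:
E_15 = -13.6057 × 8² / 15²
E_15 = -13.6057 × 64 / 225
E_15 = -870.7648 / 225
E_15 = -3.87007 eV

The energy is 64 times more negative than hydrogen at the same n due to the stronger nuclear charge.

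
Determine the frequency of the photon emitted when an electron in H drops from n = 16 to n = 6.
7.853e+13 Hz

First, find the transition energy:
E_16 = -13.6057 / 16² = -0.05314727 eV
E_6 = -13.6057 / 6² = -0.37793611 eV
|ΔE| = |E_6 - E_16| = 0.32478884 eV

Convert to Joules: E = 0.32478884 eV × (1.602177 × 10⁻¹⁹ J/eV) = 5.20369e-20 J

Using E = hf:
f = E/h = 5.20369e-20 J / (6.62607 × 10⁻³⁴ J·s)
f = 7.853e+13 Hz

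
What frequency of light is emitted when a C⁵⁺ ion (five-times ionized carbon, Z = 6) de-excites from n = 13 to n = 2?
2.8908e+16 Hz

First, find the transition energy:
E_13 = -13.6057 × 6² / 13² = -2.898256 eV
E_2 = -13.6057 × 6² / 2² = -122.451300 eV
|ΔE| = |E_2 - E_13| = 119.553044 eV

Convert to Joules: E = 119.553044 eV × (1.602177 × 10⁻¹⁹ J/eV) = 1.915451e-17 J

Using E = hf:
f = E/h = 1.915451e-17 J / (6.62607 × 10⁻³⁴ J·s)
f = 2.8908e+16 Hz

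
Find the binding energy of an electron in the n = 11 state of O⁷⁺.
7.196403 eV

The ionization energy is the energy needed to remove the electron completely (n → ∞).

For a hydrogen-like ion with Z = 8, E_n = -13.6057 Z² / n² eV.

At n = 11: E_11 = -13.6057 × 8² / 11² = -7.196403306 eV
At n = ∞: E_∞ = 0 eV

Ionization energy = E_∞ - E_11 = 0 - (-7.196403306) = 7.196403306 eV
Ionization energy ≈ 7.196403 eV

This is also called the binding energy of the electron in state n = 11.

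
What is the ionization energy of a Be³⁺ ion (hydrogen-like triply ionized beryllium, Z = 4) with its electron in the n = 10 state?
2.177 eV

The ionization energy is the energy needed to remove the electron completely (n → ∞).

For a hydrogen-like ion with Z = 4, E_n = -13.6057 Z² / n² eV.

At n = 10: E_10 = -13.6057 × 4² / 10² = -2.176912 eV
At n = ∞: E_∞ = 0 eV

Ionization energy = E_∞ - E_10 = 0 - (-2.176912) = 2.176912 eV
Ionization energy ≈ 2.177 eV

This is also called the binding energy of the electron in state n = 10.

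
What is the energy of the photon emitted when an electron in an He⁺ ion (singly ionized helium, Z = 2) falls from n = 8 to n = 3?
5.1966 eV

The energy levels are E_n = -13.6057 Z² eV / n².

Energy at n = 8: E_8 = -13.6057 × 2² / 8² = -0.8503563 eV
Energy at n = 3: E_3 = -13.6057 × 2² / 3² = -6.0469778 eV

For emission (electron falling to lower state), the photon energy is:
E_photon = E_8 - E_3 = |-0.8503563 - (-6.0469778)|
E_photon = 5.1966 eV

This energy is carried away by the emitted photon.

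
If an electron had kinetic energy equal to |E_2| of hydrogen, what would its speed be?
1.09385e+06 m/s (or 0.364868% of c)

The binding energy at n = 2 for hydrogen is:
E_2 = -13.6057/2² = -3.40142500 eV
|E_2| = 3.40142500 eV

Convert to Joules:
KE = 3.40142500 eV × (1.602177 × 10⁻¹⁹ J/eV) = 5.4496849e-19 J

Using KE = ½mv²:
v = √(2·KE/m_e)
v = √(2 × 5.4496849e-19 J / 9.10938 × 10⁻³¹ kg)
v = 1.09385e+06 m/s

This is approximately 0.364868% the speed of light.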